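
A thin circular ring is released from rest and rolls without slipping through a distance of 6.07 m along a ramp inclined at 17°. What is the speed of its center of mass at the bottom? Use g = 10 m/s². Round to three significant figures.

The moment of inertia is MR², giving k ≡ I/(MR²) = 1.
Rolling without slipping gives ω = v/R, so the total kinetic energy is ½Mv² + ½Iω² = ½(1+k)Mv² = Mv².
The vertical drop is h = L sinθ = 6.07 × sin17° = 1.775 m.
Setting Mgh = Mv² gives v = √(2gh/(1+k)) = √(2·10·1.775/2) ≈ 4.21 m/s.

v ≈ 4.21 m/s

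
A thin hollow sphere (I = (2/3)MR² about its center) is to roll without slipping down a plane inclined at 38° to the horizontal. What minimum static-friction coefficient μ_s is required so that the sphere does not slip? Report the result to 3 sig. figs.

The moment of inertia is (2/3)MR², giving k ≡ I/(MR²) = 2/3.
Newton's second law down the slope: Mg sinθ − f = Ma. The torque equation fR = Iα (with α = a/R) gives f = kMa.
These give a = g sinθ/(1+k) and the required friction f = kMg sinθ/(1+k).
With N = Mg cosθ, the no-slip condition f ≤ μN gives μ_min = f/N = k tanθ/(1+k).
μ_min = (2/3) × tan38° / 1.667 ≈ 0.313.

μ_min ≈ 0.313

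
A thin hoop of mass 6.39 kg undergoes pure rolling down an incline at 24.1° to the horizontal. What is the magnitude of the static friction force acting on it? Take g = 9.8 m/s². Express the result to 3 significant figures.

The moment of inertia is MR², giving k ≡ I/(MR²) = 1.
Translational: Mg sinθ − f = Ma. Rotational about the CM: fR = Iα = kMRa, so f = kMa.
Combining, a = g sinθ/(1+k) and f = kMa = kMg sinθ/(1+k).
f = 1 × 6.39 × 9.8 × sin24.1° / 2 ≈ 12.8 N.

f ≈ 12.8 N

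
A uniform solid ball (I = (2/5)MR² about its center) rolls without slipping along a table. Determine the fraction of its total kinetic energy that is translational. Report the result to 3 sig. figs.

The moment of inertia is (2/5)MR², giving k ≡ I/(MR²) = 0.4.
With ω = v/R, KE_trans = ½Mv² and KE_rot = ½Iω² = ½kMv², so KE_total = ½(1+k)Mv².
The translational fraction is therefore 1/(1+k) = 1/1.4 ≈ 0.714.

fraction ≈ 0.714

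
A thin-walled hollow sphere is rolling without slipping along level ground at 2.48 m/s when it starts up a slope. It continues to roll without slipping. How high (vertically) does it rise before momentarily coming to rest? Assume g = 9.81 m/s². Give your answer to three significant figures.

With I = (2/3)MR², the ratio k = I/(MR²) is 2/3.
Since it rolls without slipping, ω = v/R and KE = ½Mv² + ½Iω² = ½(1+k)Mv² = (5/6)Mv².
At the top the kinetic energy is zero, so (5/6)Mv₀² = Mgh.
Thus h = (1+k)v₀²/(2g) = 1.667 × 2.48² / (2 × 9.81) ≈ 0.522 m.

h ≈ 0.522 m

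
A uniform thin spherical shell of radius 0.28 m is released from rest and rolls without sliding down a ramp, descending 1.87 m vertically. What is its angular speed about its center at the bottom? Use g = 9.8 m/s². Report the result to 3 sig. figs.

With I = (2/3)MR², the ratio k = I/(MR²) is 2/3.
Pure rolling means v = ωR; then KE = ½Mv² + ½I(v/R)² = ½(1+k)Mv² = (5/6)Mv².
Energy conservation Mgh = ½(1+k)Mv² gives v = √(2gh/(1+k)) = √(2 × 9.8 × 1.87 / 1.667) = 4.689 m/s.
Then ω = v/R = 4.689 / 0.28 ≈ 16.7 rad/s.

ω ≈ 16.7 rad/s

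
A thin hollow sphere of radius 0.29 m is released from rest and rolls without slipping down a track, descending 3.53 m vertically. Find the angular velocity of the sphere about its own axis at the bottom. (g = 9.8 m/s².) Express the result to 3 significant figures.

Here I = (2/3)MR², so the shape factor k = I/(MR²) = 2/3.
Rolling without slipping gives ω = v/R, so the total kinetic energy is ½Mv² + ½Iω² = ½(1+k)Mv² = (5/6)Mv².
Energy conservation Mgh = ½(1+k)Mv² gives v = √(2gh/(1+k)) = √(2 × 9.8 × 3.53 / 1.667) = 6.443 m/s.
Then ω = v/R = 6.443 / 0.29 ≈ 22.2 rad/s.

ω ≈ 22.2 rad/s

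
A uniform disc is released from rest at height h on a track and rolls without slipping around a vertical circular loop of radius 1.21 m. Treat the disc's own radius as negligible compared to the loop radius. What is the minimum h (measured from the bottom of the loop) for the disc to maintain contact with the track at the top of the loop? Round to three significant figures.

h_min ≈ 3.33 m

For this body I = (1/2)MR², i.e. k = I/(MR²) = 0.5.
At the top of the loop, the minimum-contact condition is Mg = Mv_top²/r, so v_top² = gr.
With ω = v/R, the kinetic energy at speed v is ½(1+k)Mv² = (3/4)Mv².
Energy conservation from release (height h) to the top (height 2r): Mgh = Mg(2r) + (3/4)M·gr.
Thus h_min = 2r + (1+k)r/2 = r(2 + 1.5/2) = 1.21 × 2.75 ≈ 3.33 m.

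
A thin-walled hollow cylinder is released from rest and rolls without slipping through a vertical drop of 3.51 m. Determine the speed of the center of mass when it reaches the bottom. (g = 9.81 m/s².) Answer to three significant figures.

The moment of inertia is MR², giving k ≡ I/(MR²) = 1.
Since it rolls without slipping, ω = v/R and KE = ½Mv² + ½Iω² = ½(1+k)Mv² = Mv².
Setting Mgh = Mv² gives v = √(2gh/(1+k)) = √(2·9.81·3.51/2) ≈ 5.87 m/s.

v ≈ 5.87 m/s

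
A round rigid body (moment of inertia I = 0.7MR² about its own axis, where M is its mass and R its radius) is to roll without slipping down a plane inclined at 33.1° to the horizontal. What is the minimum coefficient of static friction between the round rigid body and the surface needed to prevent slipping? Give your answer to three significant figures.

μ_min ≈ 0.268

Here I = 0.7MR², so the shape factor k = I/(MR²) = 0.7.
Along the incline Mg sinθ − f = Ma, and torque about the center fR = Iα = kMR²(a/R) gives f = kMa.
These give a = g sinθ/(1+k) and the required friction f = kMg sinθ/(1+k).
The normal force is N = Mg cosθ, so μ_min = f/N = k tanθ/(1+k).
μ_min = 0.7 × tan33.1° / 1.7 ≈ 0.268.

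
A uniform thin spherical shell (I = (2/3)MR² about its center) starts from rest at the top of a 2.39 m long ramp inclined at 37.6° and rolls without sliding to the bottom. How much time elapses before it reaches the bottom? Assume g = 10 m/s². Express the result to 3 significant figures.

Here I = (2/3)MR², so the shape factor k = I/(MR²) = 2/3.
Translational: Mg sinθ − f = Ma. Rotational about the CM: fR = Iα = kMRa, so f = kMa.
Hence a = g sinθ/(1+k) = 10×sin37.6°/1.667 = 3.661 m/s².
With constant a from rest, t = √(2L/a) = √(2·2.39/3.661) ≈ 1.14 s.

t ≈ 1.14 s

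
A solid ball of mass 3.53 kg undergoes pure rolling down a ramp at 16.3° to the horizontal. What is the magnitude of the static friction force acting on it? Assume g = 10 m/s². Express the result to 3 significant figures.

f ≈ 2.83 N

The moment of inertia is (2/5)MR², giving k ≡ I/(MR²) = 0.4.
Translational: Mg sinθ − f = Ma. Rotational about the CM: fR = Iα = kMRa, so f = kMa.
Combining, a = g sinθ/(1+k) and f = kMa = kMg sinθ/(1+k).
f = 0.4 × 3.53 × 10 × sin16.3° / 1.4 ≈ 2.83 N.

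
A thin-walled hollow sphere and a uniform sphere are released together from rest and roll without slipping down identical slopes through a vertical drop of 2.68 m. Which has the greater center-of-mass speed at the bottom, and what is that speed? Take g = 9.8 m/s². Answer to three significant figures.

the uniform sphere, at v ≈ 6.13 m/s

For rolling without slipping, Mgh = ½(1+k)Mv² where k = I/(MR²), so v = √(2gh/(1+k)).
Thin-walled hollow sphere: k = 2/3, giving v = √(2×9.8×2.68/1.667) = 5.614 m/s.
Uniform sphere: k = 0.4, giving v = √(2×9.8×2.68/1.4) = 6.125 m/s.
The smaller k wins: the uniform sphere, at ≈ 6.13 m/s.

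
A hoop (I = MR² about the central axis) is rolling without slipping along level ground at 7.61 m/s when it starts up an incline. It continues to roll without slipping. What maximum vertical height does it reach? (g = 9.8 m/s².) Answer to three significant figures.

With I = MR², the ratio k = I/(MR²) is 1.
Rolling without slipping gives ω = v/R, so the total kinetic energy is ½Mv² + ½Iω² = ½(1+k)Mv² = Mv².
At the top the kinetic energy is zero, so Mv₀² = Mgh.
Thus h = (1+k)v₀²/(2g) = 2 × 7.61² / (2 × 9.8) ≈ 5.91 m.

h ≈ 5.91 m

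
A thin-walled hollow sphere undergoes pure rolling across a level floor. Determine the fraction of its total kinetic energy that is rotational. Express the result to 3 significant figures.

For this body I = (2/3)MR², i.e. k = I/(MR²) = 2/3.
With ω = v/R, KE_trans = ½Mv² and KE_rot = ½Iω² = ½kMv², so KE_total = ½(1+k)Mv².
The rotational fraction is therefore k/(1+k) = (2/3)/1.667 ≈ 0.400.

fraction ≈ 0.400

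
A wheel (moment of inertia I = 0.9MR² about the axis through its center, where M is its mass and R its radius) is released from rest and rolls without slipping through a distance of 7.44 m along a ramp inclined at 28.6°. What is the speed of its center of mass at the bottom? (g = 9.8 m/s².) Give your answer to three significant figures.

v ≈ 6.06 m/s

Here I = 0.9MR², so the shape factor k = I/(MR²) = 0.9.
Since it rolls without slipping, ω = v/R and KE = ½Mv² + ½Iω² = ½(1+k)Mv² = (19/20)Mv².
The vertical drop is h = L sinθ = 7.44 × sin28.6° = 3.561 m.
Setting Mgh = (19/20)Mv² gives v = √(2gh/(1+k)) = √(2·9.8·3.561/1.9) ≈ 6.06 m/s.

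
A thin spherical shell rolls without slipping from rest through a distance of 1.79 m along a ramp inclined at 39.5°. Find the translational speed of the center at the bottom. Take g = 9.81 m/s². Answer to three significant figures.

v ≈ 3.66 m/s

For this body I = (2/3)MR², i.e. k = I/(MR²) = 2/3.
Pure rolling means v = ωR; then KE = ½Mv² + ½I(v/R)² = ½(1+k)Mv² = (5/6)Mv².
The vertical drop is h = L sinθ = 1.79 × sin39.5° = 1.139 m.
Setting Mgh = (5/6)Mv² gives v = √(2gh/(1+k)) = √(2·9.81·1.139/1.667) ≈ 3.66 m/s.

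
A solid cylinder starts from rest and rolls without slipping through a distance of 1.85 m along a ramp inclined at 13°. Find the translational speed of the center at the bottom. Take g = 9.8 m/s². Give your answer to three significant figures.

v ≈ 2.33 m/s

With I = (1/2)MR², the ratio k = I/(MR²) is 0.5.
Rolling without slipping gives ω = v/R, so the total kinetic energy is ½Mv² + ½Iω² = ½(1+k)Mv² = (3/4)Mv².
The vertical drop is h = L sinθ = 1.85 × sin13° = 0.4162 m.
Setting Mgh = (3/4)Mv² gives v = √(2gh/(1+k)) = √(2·9.8·0.4162/1.5) ≈ 2.33 m/s.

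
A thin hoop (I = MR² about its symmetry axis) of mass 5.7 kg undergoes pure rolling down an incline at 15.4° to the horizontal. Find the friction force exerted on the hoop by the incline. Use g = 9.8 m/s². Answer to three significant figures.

The moment of inertia is MR², giving k ≡ I/(MR²) = 1.
Along the incline Mg sinθ − f = Ma, and torque about the center fR = Iα = kMR²(a/R) gives f = kMa.
Combining, a = g sinθ/(1+k) and f = kMa = kMg sinθ/(1+k).
f = 1 × 5.7 × 9.8 × sin15.4° / 2 ≈ 7.42 N.

f ≈ 7.42 N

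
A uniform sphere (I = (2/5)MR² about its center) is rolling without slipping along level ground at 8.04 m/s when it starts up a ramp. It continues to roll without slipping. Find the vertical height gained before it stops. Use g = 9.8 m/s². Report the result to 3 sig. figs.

With I = (2/5)MR², the ratio k = I/(MR²) is 0.4.
Since it rolls without slipping, ω = v/R and KE = ½Mv² + ½Iω² = ½(1+k)Mv² = (7/10)Mv².
All of this converts to potential energy at the highest point: (7/10)Mv₀² = Mgh.
Thus h = (1+k)v₀²/(2g) = 1.4 × 8.04² / (2 × 9.8) ≈ 4.62 m.

h ≈ 4.62 m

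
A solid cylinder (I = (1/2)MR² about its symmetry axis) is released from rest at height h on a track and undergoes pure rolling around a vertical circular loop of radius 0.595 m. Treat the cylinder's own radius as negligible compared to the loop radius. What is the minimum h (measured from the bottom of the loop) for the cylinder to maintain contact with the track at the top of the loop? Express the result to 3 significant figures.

With I = (1/2)MR², the ratio k = I/(MR²) is 0.5.
At the top of the loop, the minimum-contact condition is Mg = Mv_top²/r, so v_top² = gr.
With ω = v/R, the kinetic energy at speed v is ½(1+k)Mv² = (3/4)Mv².
Energy conservation from release (height h) to the top (height 2r): Mgh = Mg(2r) + (3/4)M·gr.
Thus h_min = 2r + (1+k)r/2 = r(2 + 1.5/2) = 0.595 × 2.75 ≈ 1.64 m.

h_min ≈ 1.64 m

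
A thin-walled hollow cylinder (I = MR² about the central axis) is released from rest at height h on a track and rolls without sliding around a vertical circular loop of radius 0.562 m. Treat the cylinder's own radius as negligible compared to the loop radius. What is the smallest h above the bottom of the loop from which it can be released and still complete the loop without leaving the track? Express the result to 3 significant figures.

h_min ≈ 1.69 m

Here I = MR², so the shape factor k = I/(MR²) = 1.
At the top, contact is just lost when gravity alone supplies the centripetal force: Mg = Mv_top²/r, i.e. v_top² = gr.
With ω = v/R, the kinetic energy at speed v is ½(1+k)Mv² = Mv².
Energy conservation from release (height h) to the top (height 2r): Mgh = Mg(2r) + M·gr.
Thus h_min = 2r + (1+k)r/2 = r(2 + 2/2) = 0.562 × 3 ≈ 1.69 m.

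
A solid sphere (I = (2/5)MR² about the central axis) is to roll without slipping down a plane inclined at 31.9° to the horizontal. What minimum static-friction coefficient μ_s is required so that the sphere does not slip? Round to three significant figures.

With I = (2/5)MR², the ratio k = I/(MR²) is 0.4.
Along the incline Mg sinθ − f = Ma, and torque about the center fR = Iα = kMR²(a/R) gives f = kMa.
These give a = g sinθ/(1+k) and the required friction f = kMg sinθ/(1+k).
The normal force is N = Mg cosθ, so μ_min = f/N = k tanθ/(1+k).
μ_min = 0.4 × tan31.9° / 1.4 ≈ 0.178.

μ_min ≈ 0.178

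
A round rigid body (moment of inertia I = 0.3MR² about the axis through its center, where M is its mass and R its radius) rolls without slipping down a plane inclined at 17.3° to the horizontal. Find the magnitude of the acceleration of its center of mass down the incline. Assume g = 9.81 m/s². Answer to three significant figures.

a ≈ 2.24 m/s²

For this body I = 0.3MR², i.e. k = I/(MR²) = 0.3.
Newton's second law down the slope: Mg sinθ − f = Ma. The torque equation fR = Iα (with α = a/R) gives f = kMa.
Eliminating f: Mg sinθ = (1+k)Ma, so a = g sinθ/(1+k) = 9.81 × sin17.3° / 1.3 ≈ 2.24 m/s².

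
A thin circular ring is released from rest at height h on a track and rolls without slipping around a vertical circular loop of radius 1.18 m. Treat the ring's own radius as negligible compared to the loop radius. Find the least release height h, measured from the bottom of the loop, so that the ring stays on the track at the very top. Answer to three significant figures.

h_min ≈ 3.54 m

For this body I = MR², i.e. k = I/(MR²) = 1.
At the top of the loop, the minimum-contact condition is Mg = Mv_top²/r, so v_top² = gr.
With ω = v/R, the kinetic energy at speed v is ½(1+k)Mv² = Mv².
Energy conservation from release (height h) to the top (height 2r): Mgh = Mg(2r) + M·gr.
Thus h_min = 2r + (1+k)r/2 = r(2 + 2/2) = 1.18 × 3 ≈ 3.54 m.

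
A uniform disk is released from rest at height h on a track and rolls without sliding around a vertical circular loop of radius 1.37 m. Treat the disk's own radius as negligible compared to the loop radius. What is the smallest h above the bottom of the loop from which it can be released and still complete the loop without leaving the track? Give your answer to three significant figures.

h_min ≈ 3.77 m

For this body I = (1/2)MR², i.e. k = I/(MR²) = 0.5.
At the top, contact is just lost when gravity alone supplies the centripetal force: Mg = Mv_top²/r, i.e. v_top² = gr.
With ω = v/R, the kinetic energy at speed v is ½(1+k)Mv² = (3/4)Mv².
Energy conservation from release (height h) to the top (height 2r): Mgh = Mg(2r) + (3/4)M·gr.
Thus h_min = 2r + (1+k)r/2 = r(2 + 1.5/2) = 1.37 × 2.75 ≈ 3.77 m.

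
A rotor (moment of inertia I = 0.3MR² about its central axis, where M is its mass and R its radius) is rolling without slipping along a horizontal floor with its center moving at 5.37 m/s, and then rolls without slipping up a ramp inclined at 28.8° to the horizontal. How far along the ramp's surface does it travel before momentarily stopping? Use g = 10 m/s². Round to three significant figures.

Here I = 0.3MR², so the shape factor k = I/(MR²) = 0.3.
Rolling without slipping gives ω = v/R, so the total kinetic energy is ½Mv² + ½Iω² = ½(1+k)Mv² = (13/20)Mv².
Setting this equal to Mgh gives the vertical rise h = (1+k)v₀²/(2g) = 1.3×5.37²/(2×10) = 1.874 m.
The distance along the slope is d = h/sinθ = 1.874/sin28.8° ≈ 3.89 m.

d ≈ 3.89 m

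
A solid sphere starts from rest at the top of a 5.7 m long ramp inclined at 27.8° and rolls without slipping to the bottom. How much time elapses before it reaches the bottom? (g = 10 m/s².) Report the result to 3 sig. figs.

t ≈ 1.85 s

Here I = (2/5)MR², so the shape factor k = I/(MR²) = 0.4.
Translational: Mg sinθ − f = Ma. Rotational about the CM: fR = Iα = kMRa, so f = kMa.
Hence a = g sinθ/(1+k) = 10×sin27.8°/1.4 = 3.331 m/s².
Starting from rest, L = ½at², so t = √(2L/a) = √(2×5.7/3.331) ≈ 1.85 s.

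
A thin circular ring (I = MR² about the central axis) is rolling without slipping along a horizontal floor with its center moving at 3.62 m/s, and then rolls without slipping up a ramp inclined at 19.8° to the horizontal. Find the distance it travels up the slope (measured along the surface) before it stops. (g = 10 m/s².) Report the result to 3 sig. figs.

Here I = MR², so the shape factor k = I/(MR²) = 1.
Since it rolls without slipping, ω = v/R and KE = ½Mv² + ½Iω² = ½(1+k)Mv² = Mv².
Setting this equal to Mgh gives the vertical rise h = (1+k)v₀²/(2g) = 2×3.62²/(2×10) = 1.31 m.
Along the incline, d = h/sinθ = 1.31/sin19.8° ≈ 3.87 m.

d ≈ 3.87 m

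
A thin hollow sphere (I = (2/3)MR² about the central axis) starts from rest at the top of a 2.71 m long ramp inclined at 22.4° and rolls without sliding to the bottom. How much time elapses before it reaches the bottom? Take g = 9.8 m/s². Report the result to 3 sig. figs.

t ≈ 1.56 s

With I = (2/3)MR², the ratio k = I/(MR²) is 2/3.
Translational: Mg sinθ − f = Ma. Rotational about the CM: fR = Iα = kMRa, so f = kMa.
Hence a = g sinθ/(1+k) = 9.8×sin22.4°/1.667 = 2.241 m/s².
Starting from rest, L = ½at², so t = √(2L/a) = √(2×2.71/2.241) ≈ 1.56 s.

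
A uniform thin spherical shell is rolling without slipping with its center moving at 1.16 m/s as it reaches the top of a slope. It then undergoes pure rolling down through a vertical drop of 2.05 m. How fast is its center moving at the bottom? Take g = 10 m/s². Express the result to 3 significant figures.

v ≈ 5.09 m/s

Here I = (2/3)MR², so the shape factor k = I/(MR²) = 2/3.
Since it rolls without slipping, ω = v/R and KE = ½Mv² + ½Iω² = ½(1+k)Mv² = (5/6)Mv².
Energy conservation: (5/6)Mv₀² + Mgh = (5/6)Mv², so v² = v₀² + 2gh/(1+k).
v = √(1.16² + 2×10×2.05/1.667) = √25.95 ≈ 5.09 m/s.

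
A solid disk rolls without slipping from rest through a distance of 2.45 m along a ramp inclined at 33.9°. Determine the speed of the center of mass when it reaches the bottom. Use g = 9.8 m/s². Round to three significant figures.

v ≈ 4.23 m/s

For this body I = (1/2)MR², i.e. k = I/(MR²) = 0.5.
The rolling condition ω = v/R makes the rotational term ½I(v/R)² = ½kMv², so KE_total = ½(1+k)Mv² = (3/4)Mv².
The vertical drop is h = L sinθ = 2.45 × sin33.9° = 1.366 m.
Energy conservation: Mgh = (3/4)Mv², so v = √(2gh/(1+k)) = √(2 × 9.8 × 1.366 / 1.5) ≈ 4.23 m/s.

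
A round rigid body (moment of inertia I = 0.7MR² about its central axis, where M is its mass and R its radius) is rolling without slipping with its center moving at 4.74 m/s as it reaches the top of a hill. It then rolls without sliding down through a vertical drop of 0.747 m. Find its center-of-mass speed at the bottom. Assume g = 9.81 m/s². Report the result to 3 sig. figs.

For this body I = 0.7MR², i.e. k = I/(MR²) = 0.7.
Since it rolls without slipping, ω = v/R and KE = ½Mv² + ½Iω² = ½(1+k)Mv² = (17/20)Mv².
Energy conservation: (17/20)Mv₀² + Mgh = (17/20)Mv², so v² = v₀² + 2gh/(1+k).
v = √(4.74² + 2×9.81×0.747/1.7) = √31.09 ≈ 5.58 m/s.

v ≈ 5.58 m/s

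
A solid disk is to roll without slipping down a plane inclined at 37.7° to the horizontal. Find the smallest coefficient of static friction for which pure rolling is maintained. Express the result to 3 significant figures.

The moment of inertia is (1/2)MR², giving k ≡ I/(MR²) = 0.5.
Along the incline Mg sinθ − f = Ma, and torque about the center fR = Iα = kMR²(a/R) gives f = kMa.
These give a = g sinθ/(1+k) and the required friction f = kMg sinθ/(1+k).
With N = Mg cosθ, the no-slip condition f ≤ μN gives μ_min = f/N = k tanθ/(1+k).
μ_min = 0.5 × tan37.7° / 1.5 ≈ 0.258.

μ_min ≈ 0.258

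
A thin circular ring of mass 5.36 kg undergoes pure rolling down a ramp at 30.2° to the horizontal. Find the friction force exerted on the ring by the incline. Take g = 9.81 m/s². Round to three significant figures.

f ≈ 13.2 N

The moment of inertia is MR², giving k ≡ I/(MR²) = 1.
Translational: Mg sinθ − f = Ma. Rotational about the CM: fR = Iα = kMRa, so f = kMa.
Combining, a = g sinθ/(1+k) and f = kMa = kMg sinθ/(1+k).
f = 1 × 5.36 × 9.81 × sin30.2° / 2 ≈ 13.2 N.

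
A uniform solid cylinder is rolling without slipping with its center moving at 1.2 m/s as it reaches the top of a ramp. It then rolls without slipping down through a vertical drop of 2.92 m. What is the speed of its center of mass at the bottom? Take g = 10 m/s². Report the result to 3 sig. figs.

With I = (1/2)MR², the ratio k = I/(MR²) is 0.5.
Rolling without slipping gives ω = v/R, so the total kinetic energy is ½Mv² + ½Iω² = ½(1+k)Mv² = (3/4)Mv².
Conserving energy between top and bottom: (3/4)Mv² = (3/4)Mv₀² + Mgh, hence v² = v₀² + 2gh/(1+k).
v = √(1.2² + 2×10×2.92/1.5) = √40.37 ≈ 6.35 m/s.

v ≈ 6.35 m/s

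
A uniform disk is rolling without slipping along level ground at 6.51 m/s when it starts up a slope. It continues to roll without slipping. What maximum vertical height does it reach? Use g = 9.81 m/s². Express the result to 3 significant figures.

Here I = (1/2)MR², so the shape factor k = I/(MR²) = 0.5.
The rolling condition ω = v/R makes the rotational term ½I(v/R)² = ½kMv², so KE_total = ½(1+k)Mv² = (3/4)Mv².
All of this converts to potential energy at the highest point: (3/4)Mv₀² = Mgh.
Thus h = (1+k)v₀²/(2g) = 1.5 × 6.51² / (2 × 9.81) ≈ 3.24 m.

h ≈ 3.24 m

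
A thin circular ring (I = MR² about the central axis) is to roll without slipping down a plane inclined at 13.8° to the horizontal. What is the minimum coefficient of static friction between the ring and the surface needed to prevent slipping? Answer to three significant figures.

μ_min ≈ 0.123

The moment of inertia is MR², giving k ≡ I/(MR²) = 1.
Along the incline Mg sinθ − f = Ma, and torque about the center fR = Iα = kMR²(a/R) gives f = kMa.
These give a = g sinθ/(1+k) and the required friction f = kMg sinθ/(1+k).
With N = Mg cosθ, the no-slip condition f ≤ μN gives μ_min = f/N = k tanθ/(1+k).
μ_min = 1 × tan13.8° / 2 ≈ 0.123.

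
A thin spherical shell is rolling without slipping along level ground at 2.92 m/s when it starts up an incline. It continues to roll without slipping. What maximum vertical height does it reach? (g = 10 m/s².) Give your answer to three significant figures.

h ≈ 0.711 m

With I = (2/3)MR², the ratio k = I/(MR²) is 2/3.
The rolling condition ω = v/R makes the rotational term ½I(v/R)² = ½kMv², so KE_total = ½(1+k)Mv² = (5/6)Mv².
All of this converts to potential energy at the highest point: (5/6)Mv₀² = Mgh.
Thus h = (1+k)v₀²/(2g) = 1.667 × 2.92² / (2 × 10) ≈ 0.711 m.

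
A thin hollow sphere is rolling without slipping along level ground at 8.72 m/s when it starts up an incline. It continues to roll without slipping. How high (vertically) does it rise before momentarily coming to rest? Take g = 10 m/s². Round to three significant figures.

h ≈ 6.34 m

The moment of inertia is (2/3)MR², giving k ≡ I/(MR²) = 2/3.
Rolling without slipping gives ω = v/R, so the total kinetic energy is ½Mv² + ½Iω² = ½(1+k)Mv² = (5/6)Mv².
All of this converts to potential energy at the highest point: (5/6)Mv₀² = Mgh.
Thus h = (1+k)v₀²/(2g) = 1.667 × 8.72² / (2 × 10) ≈ 6.34 m.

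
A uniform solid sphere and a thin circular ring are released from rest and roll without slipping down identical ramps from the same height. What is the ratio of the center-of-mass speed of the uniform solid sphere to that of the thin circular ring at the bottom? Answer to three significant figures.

v_ratio ≈ 1.20

Each satisfies Mgh = ½(1+k)Mv² with k = I/(MR²), so v ∝ 1/√(1+k).
For the uniform solid sphere k = 0.4; for the thin circular ring k = 1.
v₁/v₂ = √((1+k₂)/(1+k₁)) = √(2/1.4) ≈ 1.20.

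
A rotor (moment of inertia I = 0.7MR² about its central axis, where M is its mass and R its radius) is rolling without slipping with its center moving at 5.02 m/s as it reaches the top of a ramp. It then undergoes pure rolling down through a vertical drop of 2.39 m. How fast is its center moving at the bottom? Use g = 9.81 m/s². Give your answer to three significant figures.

v ≈ 7.27 m/s

The moment of inertia is 0.7MR², giving k ≡ I/(MR²) = 0.7.
Pure rolling means v = ωR; then KE = ½Mv² + ½I(v/R)² = ½(1+k)Mv² = (17/20)Mv².
Energy conservation: (17/20)Mv₀² + Mgh = (17/20)Mv², so v² = v₀² + 2gh/(1+k).
v = √(5.02² + 2×9.81×2.39/1.7) = √52.78 ≈ 7.27 m/s.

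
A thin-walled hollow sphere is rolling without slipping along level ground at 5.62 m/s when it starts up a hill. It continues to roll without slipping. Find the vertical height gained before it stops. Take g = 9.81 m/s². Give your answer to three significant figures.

h ≈ 2.68 m

For this body I = (2/3)MR², i.e. k = I/(MR²) = 2/3.
Pure rolling means v = ωR; then KE = ½Mv² + ½I(v/R)² = ½(1+k)Mv² = (5/6)Mv².
All of this converts to potential energy at the highest point: (5/6)Mv₀² = Mgh.
Thus h = (1+k)v₀²/(2g) = 1.667 × 5.62² / (2 × 9.81) ≈ 2.68 m.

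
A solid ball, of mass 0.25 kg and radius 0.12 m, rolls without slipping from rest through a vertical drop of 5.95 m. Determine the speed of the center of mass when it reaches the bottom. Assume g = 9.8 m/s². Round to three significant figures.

The moment of inertia is (2/5)MR², giving k ≡ I/(MR²) = 0.4.
Rolling without slipping gives ω = v/R, so the total kinetic energy is ½Mv² + ½Iω² = ½(1+k)Mv² = (7/10)Mv².
Setting Mgh = (7/10)Mv² gives v = √(2gh/(1+k)) = √(2·9.8·5.95/1.4) ≈ 9.13 m/s.

v ≈ 9.13 m/s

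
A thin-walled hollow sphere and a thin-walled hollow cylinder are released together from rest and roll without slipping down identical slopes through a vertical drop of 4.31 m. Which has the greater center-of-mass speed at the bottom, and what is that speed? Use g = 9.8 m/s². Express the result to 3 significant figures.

the thin-walled hollow sphere, at v ≈ 7.12 m/s

For rolling without slipping, Mgh = ½(1+k)Mv² where k = I/(MR²), so v = √(2gh/(1+k)).
Thin-walled hollow sphere: k = 2/3, giving v = √(2×9.8×4.31/1.667) = 7.119 m/s.
Thin-walled hollow cylinder: k = 1, giving v = √(2×9.8×4.31/2) = 6.499 m/s.
The smaller k wins: the thin-walled hollow sphere, at ≈ 7.12 m/s.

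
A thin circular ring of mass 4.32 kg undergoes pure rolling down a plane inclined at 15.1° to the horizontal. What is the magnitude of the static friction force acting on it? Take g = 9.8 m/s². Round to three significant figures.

With I = MR², the ratio k = I/(MR²) is 1.
Along the incline Mg sinθ − f = Ma, and torque about the center fR = Iα = kMR²(a/R) gives f = kMa.
Combining, a = g sinθ/(1+k) and f = kMa = kMg sinθ/(1+k).
f = 1 × 4.32 × 9.8 × sin15.1° / 2 ≈ 5.51 N.

f ≈ 5.51 N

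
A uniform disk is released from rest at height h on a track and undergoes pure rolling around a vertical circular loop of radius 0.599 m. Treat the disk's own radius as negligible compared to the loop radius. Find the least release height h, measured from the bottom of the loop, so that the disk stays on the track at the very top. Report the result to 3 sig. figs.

The moment of inertia is (1/2)MR², giving k ≡ I/(MR²) = 0.5.
At the top of the loop, the minimum-contact condition is Mg = Mv_top²/r, so v_top² = gr.
With ω = v/R, the kinetic energy at speed v is ½(1+k)Mv² = (3/4)Mv².
Energy conservation from release (height h) to the top (height 2r): Mgh = Mg(2r) + (3/4)M·gr.
Thus h_min = 2r + (1+k)r/2 = r(2 + 1.5/2) = 0.599 × 2.75 ≈ 1.65 m.

h_min ≈ 1.65 m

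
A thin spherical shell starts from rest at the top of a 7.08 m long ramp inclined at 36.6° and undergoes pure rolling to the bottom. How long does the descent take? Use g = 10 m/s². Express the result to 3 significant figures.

t ≈ 1.99 s

The moment of inertia is (2/3)MR², giving k ≡ I/(MR²) = 2/3.
Newton's second law down the slope: Mg sinθ − f = Ma. The torque equation fR = Iα (with α = a/R) gives f = kMa.
Hence a = g sinθ/(1+k) = 10×sin36.6°/1.667 = 3.577 m/s².
Starting from rest, L = ½at², so t = √(2L/a) = √(2×7.08/3.577) ≈ 1.99 s.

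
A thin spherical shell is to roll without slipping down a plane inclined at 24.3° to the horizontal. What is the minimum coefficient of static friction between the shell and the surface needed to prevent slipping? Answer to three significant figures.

With I = (2/3)MR², the ratio k = I/(MR²) is 2/3.
Along the incline Mg sinθ − f = Ma, and torque about the center fR = Iα = kMR²(a/R) gives f = kMa.
These give a = g sinθ/(1+k) and the required friction f = kMg sinθ/(1+k).
The normal force is N = Mg cosθ, so μ_min = f/N = k tanθ/(1+k).
μ_min = (2/3) × tan24.3° / 1.667 ≈ 0.181.

μ_min ≈ 0.181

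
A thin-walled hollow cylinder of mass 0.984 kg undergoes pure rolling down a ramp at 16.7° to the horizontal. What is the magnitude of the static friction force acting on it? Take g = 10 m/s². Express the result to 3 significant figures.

f ≈ 1.41 N

The moment of inertia is MR², giving k ≡ I/(MR²) = 1.
Newton's second law down the slope: Mg sinθ − f = Ma. The torque equation fR = Iα (with α = a/R) gives f = kMa.
Combining, a = g sinθ/(1+k) and f = kMa = kMg sinθ/(1+k).
f = 1 × 0.984 × 10 × sin16.7° / 2 ≈ 1.41 N.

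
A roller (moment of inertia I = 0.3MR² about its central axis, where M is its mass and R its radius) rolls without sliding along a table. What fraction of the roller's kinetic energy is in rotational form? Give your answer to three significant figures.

fraction ≈ 0.231

With I = 0.3MR², the ratio k = I/(MR²) is 0.3.
With ω = v/R, KE_trans = ½Mv² and KE_rot = ½Iω² = ½kMv², so KE_total = ½(1+k)Mv².
The rotational fraction is therefore k/(1+k) = 0.3/1.3 ≈ 0.231.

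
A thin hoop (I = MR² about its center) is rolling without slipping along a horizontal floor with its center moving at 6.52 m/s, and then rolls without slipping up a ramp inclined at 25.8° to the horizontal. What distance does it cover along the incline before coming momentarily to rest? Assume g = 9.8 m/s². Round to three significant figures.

d ≈ 9.97 m

Here I = MR², so the shape factor k = I/(MR²) = 1.
Pure rolling means v = ωR; then KE = ½Mv² + ½I(v/R)² = ½(1+k)Mv² = Mv².
Setting this equal to Mgh gives the vertical rise h = (1+k)v₀²/(2g) = 2×6.52²/(2×9.8) = 4.338 m.
The distance along the slope is d = h/sinθ = 4.338/sin25.8° ≈ 9.97 m.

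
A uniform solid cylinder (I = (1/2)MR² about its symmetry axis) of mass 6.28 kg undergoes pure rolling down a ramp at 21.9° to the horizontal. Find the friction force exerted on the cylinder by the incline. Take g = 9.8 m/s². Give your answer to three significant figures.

For this body I = (1/2)MR², i.e. k = I/(MR²) = 0.5.
Newton's second law down the slope: Mg sinθ − f = Ma. The torque equation fR = Iα (with α = a/R) gives f = kMa.
Combining, a = g sinθ/(1+k) and f = kMa = kMg sinθ/(1+k).
f = 0.5 × 6.28 × 9.8 × sin21.9° / 1.5 ≈ 7.65 N.

f ≈ 7.65 N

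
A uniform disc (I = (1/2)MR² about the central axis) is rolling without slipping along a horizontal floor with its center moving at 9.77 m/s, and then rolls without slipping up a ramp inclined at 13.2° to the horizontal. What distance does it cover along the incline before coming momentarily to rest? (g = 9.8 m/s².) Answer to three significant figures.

For this body I = (1/2)MR², i.e. k = I/(MR²) = 0.5.
Since it rolls without slipping, ω = v/R and KE = ½Mv² + ½Iω² = ½(1+k)Mv² = (3/4)Mv².
Setting this equal to Mgh gives the vertical rise h = (1+k)v₀²/(2g) = 1.5×9.77²/(2×9.8) = 7.305 m.
The distance along the slope is d = h/sinθ = 7.305/sin13.2° ≈ 32.0 m.

d ≈ 32.0 m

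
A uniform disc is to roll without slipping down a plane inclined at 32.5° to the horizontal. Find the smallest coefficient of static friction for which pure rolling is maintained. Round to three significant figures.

μ_min ≈ 0.212

The moment of inertia is (1/2)MR², giving k ≡ I/(MR²) = 0.5.
Newton's second law down the slope: Mg sinθ − f = Ma. The torque equation fR = Iα (with α = a/R) gives f = kMa.
These give a = g sinθ/(1+k) and the required friction f = kMg sinθ/(1+k).
With N = Mg cosθ, the no-slip condition f ≤ μN gives μ_min = f/N = k tanθ/(1+k).
μ_min = 0.5 × tan32.5° / 1.5 ≈ 0.212.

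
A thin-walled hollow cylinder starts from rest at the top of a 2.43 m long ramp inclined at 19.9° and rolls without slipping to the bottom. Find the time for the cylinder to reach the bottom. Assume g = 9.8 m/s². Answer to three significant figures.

t ≈ 1.71 s

Here I = MR², so the shape factor k = I/(MR²) = 1.
Newton's second law down the slope: Mg sinθ − f = Ma. The torque equation fR = Iα (with α = a/R) gives f = kMa.
Hence a = g sinθ/(1+k) = 9.8×sin19.9°/2 = 1.668 m/s².
Starting from rest, L = ½at², so t = √(2L/a) = √(2×2.43/1.668) ≈ 1.71 s.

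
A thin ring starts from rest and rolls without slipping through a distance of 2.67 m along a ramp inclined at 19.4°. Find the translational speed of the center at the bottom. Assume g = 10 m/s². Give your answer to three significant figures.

v ≈ 2.98 m/s

The moment of inertia is MR², giving k ≡ I/(MR²) = 1.
Since it rolls without slipping, ω = v/R and KE = ½Mv² + ½Iω² = ½(1+k)Mv² = Mv².
The vertical drop is h = L sinθ = 2.67 × sin19.4° = 0.8869 m.
Energy conservation: Mgh = Mv², so v = √(2gh/(1+k)) = √(2 × 10 × 0.8869 / 2) ≈ 2.98 m/s.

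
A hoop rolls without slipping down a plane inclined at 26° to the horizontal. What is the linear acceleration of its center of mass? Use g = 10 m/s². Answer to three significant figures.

Here I = MR², so the shape factor k = I/(MR²) = 1.
Newton's second law down the slope: Mg sinθ − f = Ma. The torque equation fR = Iα (with α = a/R) gives f = kMa.
Eliminating f: Mg sinθ = (1+k)Ma, so a = g sinθ/(1+k) = 10 × sin26° / 2 ≈ 2.19 m/s².

a ≈ 2.19 m/s²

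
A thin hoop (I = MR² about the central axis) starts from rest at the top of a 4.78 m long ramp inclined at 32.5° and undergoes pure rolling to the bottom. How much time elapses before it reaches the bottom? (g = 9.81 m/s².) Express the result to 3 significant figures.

The moment of inertia is MR², giving k ≡ I/(MR²) = 1.
Translational: Mg sinθ − f = Ma. Rotational about the CM: fR = Iα = kMRa, so f = kMa.
Hence a = g sinθ/(1+k) = 9.81×sin32.5°/2 = 2.635 m/s².
With constant a from rest, t = √(2L/a) = √(2·4.78/2.635) ≈ 1.90 s.

t ≈ 1.90 s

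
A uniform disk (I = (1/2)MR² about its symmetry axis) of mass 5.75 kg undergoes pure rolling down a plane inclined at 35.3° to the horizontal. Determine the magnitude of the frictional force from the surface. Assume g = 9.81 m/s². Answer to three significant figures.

The moment of inertia is (1/2)MR², giving k ≡ I/(MR²) = 0.5.
Newton's second law down the slope: Mg sinθ − f = Ma. The torque equation fR = Iα (with α = a/R) gives f = kMa.
Combining, a = g sinθ/(1+k) and f = kMa = kMg sinθ/(1+k).
f = 0.5 × 5.75 × 9.81 × sin35.3° / 1.5 ≈ 10.9 N.

f ≈ 10.9 N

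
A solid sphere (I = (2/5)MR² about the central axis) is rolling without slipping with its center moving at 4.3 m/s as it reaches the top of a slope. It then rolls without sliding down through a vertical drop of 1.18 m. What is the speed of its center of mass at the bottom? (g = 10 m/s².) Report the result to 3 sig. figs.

v ≈ 5.95 m/s

Here I = (2/5)MR², so the shape factor k = I/(MR²) = 0.4.
The rolling condition ω = v/R makes the rotational term ½I(v/R)² = ½kMv², so KE_total = ½(1+k)Mv² = (7/10)Mv².
Energy conservation: (7/10)Mv₀² + Mgh = (7/10)Mv², so v² = v₀² + 2gh/(1+k).
v = √(4.3² + 2×10×1.18/1.4) = √35.35 ≈ 5.95 m/s.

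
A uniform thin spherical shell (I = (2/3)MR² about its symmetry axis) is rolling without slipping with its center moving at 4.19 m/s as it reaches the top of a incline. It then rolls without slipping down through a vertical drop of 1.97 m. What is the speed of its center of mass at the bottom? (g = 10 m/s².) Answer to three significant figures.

v ≈ 6.42 m/s

For this body I = (2/3)MR², i.e. k = I/(MR²) = 2/3.
Since it rolls without slipping, ω = v/R and KE = ½Mv² + ½Iω² = ½(1+k)Mv² = (5/6)Mv².
Energy conservation: (5/6)Mv₀² + Mgh = (5/6)Mv², so v² = v₀² + 2gh/(1+k).
v = √(4.19² + 2×10×1.97/1.667) = √41.2 ≈ 6.42 m/s.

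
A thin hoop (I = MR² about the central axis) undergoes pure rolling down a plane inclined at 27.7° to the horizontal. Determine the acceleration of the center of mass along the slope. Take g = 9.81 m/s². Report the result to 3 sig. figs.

For this body I = MR², i.e. k = I/(MR²) = 1.
Along the incline Mg sinθ − f = Ma, and torque about the center fR = Iα = kMR²(a/R) gives f = kMa.
Eliminating f: Mg sinθ = (1+k)Ma, so a = g sinθ/(1+k) = 9.81 × sin27.7° / 2 ≈ 2.28 m/s².

a ≈ 2.28 m/s²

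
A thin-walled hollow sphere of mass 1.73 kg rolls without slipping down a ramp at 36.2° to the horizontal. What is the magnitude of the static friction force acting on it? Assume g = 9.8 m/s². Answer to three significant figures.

f ≈ 4.01 N

Here I = (2/3)MR², so the shape factor k = I/(MR²) = 2/3.
Along the incline Mg sinθ − f = Ma, and torque about the center fR = Iα = kMR²(a/R) gives f = kMa.
Combining, a = g sinθ/(1+k) and f = kMa = kMg sinθ/(1+k).
f = (2/3) × 1.73 × 9.8 × sin36.2° / 1.667 ≈ 4.01 N.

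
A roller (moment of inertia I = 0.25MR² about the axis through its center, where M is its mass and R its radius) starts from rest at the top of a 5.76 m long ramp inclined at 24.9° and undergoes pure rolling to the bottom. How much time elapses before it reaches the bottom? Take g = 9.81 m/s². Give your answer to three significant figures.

t ≈ 1.87 s

With I = 0.25MR², the ratio k = I/(MR²) is 0.25.
Translational: Mg sinθ − f = Ma. Rotational about the CM: fR = Iα = kMRa, so f = kMa.
Hence a = g sinθ/(1+k) = 9.81×sin24.9°/1.25 = 3.304 m/s².
Starting from rest, L = ½at², so t = √(2L/a) = √(2×5.76/3.304) ≈ 1.87 s.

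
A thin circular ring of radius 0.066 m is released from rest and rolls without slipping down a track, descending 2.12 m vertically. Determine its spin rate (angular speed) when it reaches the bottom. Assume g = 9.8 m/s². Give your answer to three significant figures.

ω ≈ 69.1 rad/s

With I = MR², the ratio k = I/(MR²) is 1.
Since it rolls without slipping, ω = v/R and KE = ½Mv² + ½Iω² = ½(1+k)Mv² = Mv².
Energy conservation Mgh = ½(1+k)Mv² gives v = √(2gh/(1+k)) = √(2 × 9.8 × 2.12 / 2) = 4.558 m/s.
The angular speed follows from ω = v/R = 4.558/0.066 ≈ 69.1 rad/s.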